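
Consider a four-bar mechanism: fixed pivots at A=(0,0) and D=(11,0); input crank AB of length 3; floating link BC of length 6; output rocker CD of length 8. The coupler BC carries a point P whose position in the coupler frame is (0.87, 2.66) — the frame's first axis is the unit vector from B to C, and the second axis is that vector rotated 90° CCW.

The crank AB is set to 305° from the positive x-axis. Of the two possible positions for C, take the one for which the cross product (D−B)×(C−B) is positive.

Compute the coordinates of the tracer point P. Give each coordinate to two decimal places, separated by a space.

A=(0,0), D=(11.00,0)
B = A + 3.00·(cos305°, sin305°) = (1.7207, -2.4575)
|BD| = 9.5992
circle(B,6.00) ∩ circle(D,8.00): a=3.3411, h=4.9837
  candidates: C₊=(3.6747,3.2155) cross=47.839; C₋=(6.2264,-6.4197) cross=-47.839
  mode + wants cross > 0 → take C=(3.6747,3.2155) (cross=47.839)
ex = (C−B)/|BC| = (0.3257,0.9455); ey = (-0.9455,0.3257)
P = B + 0.87·ex + 2.66·ey = (-0.5110,-0.7686)

-0.51 -0.77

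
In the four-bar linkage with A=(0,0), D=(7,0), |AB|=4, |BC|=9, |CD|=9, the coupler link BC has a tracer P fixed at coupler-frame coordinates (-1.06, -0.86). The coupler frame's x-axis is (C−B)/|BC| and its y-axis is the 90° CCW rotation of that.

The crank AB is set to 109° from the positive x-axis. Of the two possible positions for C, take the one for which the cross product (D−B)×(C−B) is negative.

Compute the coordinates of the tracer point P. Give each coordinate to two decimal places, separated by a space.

A=(0,0), D=(7.00,0)
B = A + 4.00·(cos109°, sin109°) = (-1.3023, 3.7821)
|BD| = 9.1231
circle(B,9.00) ∩ circle(D,9.00): a=4.5616, h=7.7584
  candidates: C₊=(6.0652,8.9513) cross=70.781; C₋=(-0.3674,-5.1692) cross=-70.781
  mode - wants cross < 0 → take C=(-0.3674,-5.1692) (cross=-70.781)
ex = (C−B)/|BC| = (0.1039,-0.9946); ey = (0.9946,0.1039)
P = B + -1.06·ex + -0.86·ey = (-2.2677,4.7470)

-2.27 4.75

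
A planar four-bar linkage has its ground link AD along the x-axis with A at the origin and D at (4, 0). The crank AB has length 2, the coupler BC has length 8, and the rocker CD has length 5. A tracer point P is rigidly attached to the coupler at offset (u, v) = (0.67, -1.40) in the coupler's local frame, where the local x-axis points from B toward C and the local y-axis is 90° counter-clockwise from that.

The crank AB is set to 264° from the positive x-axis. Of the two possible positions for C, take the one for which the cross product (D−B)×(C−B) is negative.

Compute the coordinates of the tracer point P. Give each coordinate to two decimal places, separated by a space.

A=(0,0), D=(4.00,0)
B = A + 2.00·(cos264°, sin264°) = (-0.2091, -1.9890)
|BD| = 4.6554
circle(B,8.00) ∩ circle(D,5.00): a=6.5164, h=4.6408
  candidates: C₊=(3.6998,4.9910) cross=21.604; C₋=(7.6654,-3.4007) cross=-21.604
  mode - wants cross < 0 → take C=(7.6654,-3.4007) (cross=-21.604)
ex = (C−B)/|BC| = (0.9843,-0.1765); ey = (0.1765,0.9843)
P = B + 0.67·ex + -1.40·ey = (0.2034,-3.4853)

0.20 -3.49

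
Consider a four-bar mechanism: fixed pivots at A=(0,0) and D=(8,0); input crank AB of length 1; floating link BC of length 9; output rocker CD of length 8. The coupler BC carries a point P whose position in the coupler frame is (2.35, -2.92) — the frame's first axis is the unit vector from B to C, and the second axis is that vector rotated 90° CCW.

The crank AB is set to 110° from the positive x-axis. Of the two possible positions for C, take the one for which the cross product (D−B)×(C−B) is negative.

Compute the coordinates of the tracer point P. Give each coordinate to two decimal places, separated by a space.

-1.76 -2.53

A=(0,0), D=(8.00,0)
B = A + 1.00·(cos110°, sin110°) = (-0.3420, 0.9397)
|BD| = 8.3948
circle(B,9.00) ∩ circle(D,8.00): a=5.2099, h=7.3387
  candidates: C₊=(5.6566,7.6491) cross=61.607; C₋=(4.0137,-6.9361) cross=-61.607
  mode - wants cross < 0 → take C=(4.0137,-6.9361) (cross=-61.607)
ex = (C−B)/|BC| = (0.4840,-0.8751); ey = (0.8751,0.4840)
P = B + 2.35·ex + -2.92·ey = (-1.7600,-2.5299)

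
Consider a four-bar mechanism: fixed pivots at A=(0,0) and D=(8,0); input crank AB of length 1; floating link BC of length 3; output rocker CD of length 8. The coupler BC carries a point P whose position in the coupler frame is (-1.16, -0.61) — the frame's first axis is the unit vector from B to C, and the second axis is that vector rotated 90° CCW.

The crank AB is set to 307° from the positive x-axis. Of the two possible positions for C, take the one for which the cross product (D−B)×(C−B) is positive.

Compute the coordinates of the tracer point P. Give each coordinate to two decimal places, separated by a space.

1.32 -1.89

A=(0,0), D=(8.00,0)
B = A + 1.00·(cos307°, sin307°) = (0.6018, -0.7986)
|BD| = 7.4412
circle(B,3.00) ∩ circle(D,8.00): a=0.0249, h=2.9999
  candidates: C₊=(0.3046,2.1866) cross=22.323; C₋=(0.9486,-3.7785) cross=-22.323
  mode + wants cross > 0 → take C=(0.3046,2.1866) (cross=22.323)
ex = (C−B)/|BC| = (-0.0991,0.9951); ey = (-0.9951,-0.0991)
P = B + -1.16·ex + -0.61·ey = (1.3237,-1.8925)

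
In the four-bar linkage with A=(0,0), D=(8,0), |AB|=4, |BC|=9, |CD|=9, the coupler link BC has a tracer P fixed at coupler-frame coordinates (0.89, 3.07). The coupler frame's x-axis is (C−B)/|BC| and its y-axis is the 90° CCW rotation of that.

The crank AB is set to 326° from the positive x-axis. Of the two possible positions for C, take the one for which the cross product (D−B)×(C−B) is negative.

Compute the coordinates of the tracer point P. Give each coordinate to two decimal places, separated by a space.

6.19 -0.83

A=(0,0), D=(8.00,0)
B = A + 4.00·(cos326°, sin326°) = (3.3162, -2.2368)
|BD| = 5.1905
circle(B,9.00) ∩ circle(D,9.00): a=2.5953, h=8.6177
  candidates: C₊=(1.9444,6.6581) cross=44.730; C₋=(9.3717,-8.8949) cross=-44.730
  mode - wants cross < 0 → take C=(9.3717,-8.8949) (cross=-44.730)
ex = (C−B)/|BC| = (0.6728,-0.7398); ey = (0.7398,0.6728)
P = B + 0.89·ex + 3.07·ey = (6.1861,-0.8296)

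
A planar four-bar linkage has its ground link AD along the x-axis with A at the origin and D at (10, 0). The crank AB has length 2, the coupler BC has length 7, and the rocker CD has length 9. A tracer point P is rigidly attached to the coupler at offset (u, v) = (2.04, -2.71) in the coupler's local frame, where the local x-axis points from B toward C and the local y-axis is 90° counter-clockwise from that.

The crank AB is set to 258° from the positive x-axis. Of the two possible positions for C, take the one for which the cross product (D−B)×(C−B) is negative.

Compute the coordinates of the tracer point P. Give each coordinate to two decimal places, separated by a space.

A=(0,0), D=(10.00,0)
B = A + 2.00·(cos258°, sin258°) = (-0.4158, -1.9563)
|BD| = 10.5979
circle(B,7.00) ∩ circle(D,9.00): a=3.7892, h=5.8857
  candidates: C₊=(2.2219,4.5277) cross=62.376; C₋=(4.3948,-7.0414) cross=-62.376
  mode - wants cross < 0 → take C=(4.3948,-7.0414) (cross=-62.376)
ex = (C−B)/|BC| = (0.6872,-0.7264); ey = (0.7264,0.6872)
P = B + 2.04·ex + -2.71·ey = (-0.9825,-5.3006)

-0.98 -5.30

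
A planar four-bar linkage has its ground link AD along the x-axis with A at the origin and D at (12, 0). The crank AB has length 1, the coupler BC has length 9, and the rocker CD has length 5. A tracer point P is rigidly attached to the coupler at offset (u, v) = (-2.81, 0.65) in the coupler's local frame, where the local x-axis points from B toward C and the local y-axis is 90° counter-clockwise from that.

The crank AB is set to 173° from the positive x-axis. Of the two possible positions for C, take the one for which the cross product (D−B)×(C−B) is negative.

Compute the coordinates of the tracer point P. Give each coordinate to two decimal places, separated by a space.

-3.50 1.54

A=(0,0), D=(12.00,0)
B = A + 1.00·(cos173°, sin173°) = (-0.9925, 0.1219)
|BD| = 12.9931
circle(B,9.00) ∩ circle(D,5.00): a=8.6515, h=2.4801
  candidates: C₊=(7.6819,2.5207) cross=32.224; C₋=(7.6354,-2.4392) cross=-32.224
  mode - wants cross < 0 → take C=(7.6354,-2.4392) (cross=-32.224)
ex = (C−B)/|BC| = (0.9587,-0.2846); ey = (0.2846,0.9587)
P = B + -2.81·ex + 0.65·ey = (-3.5014,1.5446)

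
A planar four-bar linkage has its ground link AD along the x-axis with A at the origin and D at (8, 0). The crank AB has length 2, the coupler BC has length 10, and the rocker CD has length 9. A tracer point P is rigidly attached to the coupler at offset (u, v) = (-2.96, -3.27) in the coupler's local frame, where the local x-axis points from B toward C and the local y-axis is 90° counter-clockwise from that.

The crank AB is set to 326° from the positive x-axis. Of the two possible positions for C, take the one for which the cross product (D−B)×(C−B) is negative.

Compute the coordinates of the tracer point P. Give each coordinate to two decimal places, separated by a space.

-2.74 -0.80

A=(0,0), D=(8.00,0)
B = A + 2.00·(cos326°, sin326°) = (1.6581, -1.1184)
|BD| = 6.4398
circle(B,10.00) ∩ circle(D,9.00): a=4.6951, h=8.8293
  candidates: C₊=(4.7485,8.3921) cross=56.859; C₋=(7.8152,-8.9981) cross=-56.859
  mode - wants cross < 0 → take C=(7.8152,-8.9981) (cross=-56.859)
ex = (C−B)/|BC| = (0.6157,-0.7880); ey = (0.7880,0.6157)
P = B + -2.96·ex + -3.27·ey = (-2.7411,-0.7994)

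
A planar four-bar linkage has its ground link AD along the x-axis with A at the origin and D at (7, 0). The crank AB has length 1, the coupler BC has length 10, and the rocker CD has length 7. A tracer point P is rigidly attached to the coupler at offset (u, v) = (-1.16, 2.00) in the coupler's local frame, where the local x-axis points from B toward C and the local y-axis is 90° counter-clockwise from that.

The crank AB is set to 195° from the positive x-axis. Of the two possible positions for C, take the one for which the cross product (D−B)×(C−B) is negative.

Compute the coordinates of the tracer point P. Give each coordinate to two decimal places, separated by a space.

-0.48 2.00

A=(0,0), D=(7.00,0)
B = A + 1.00·(cos195°, sin195°) = (-0.9659, -0.2588)
|BD| = 7.9701
circle(B,10.00) ∩ circle(D,7.00): a=7.1845, h=6.9558
  candidates: C₊=(5.9889,6.9266) cross=55.438; C₋=(6.4407,-6.9776) cross=-55.438
  mode - wants cross < 0 → take C=(6.4407,-6.9776) (cross=-55.438)
ex = (C−B)/|BC| = (0.7407,-0.6719); ey = (0.6719,0.7407)
P = B + -1.16·ex + 2.00·ey = (-0.4813,2.0019)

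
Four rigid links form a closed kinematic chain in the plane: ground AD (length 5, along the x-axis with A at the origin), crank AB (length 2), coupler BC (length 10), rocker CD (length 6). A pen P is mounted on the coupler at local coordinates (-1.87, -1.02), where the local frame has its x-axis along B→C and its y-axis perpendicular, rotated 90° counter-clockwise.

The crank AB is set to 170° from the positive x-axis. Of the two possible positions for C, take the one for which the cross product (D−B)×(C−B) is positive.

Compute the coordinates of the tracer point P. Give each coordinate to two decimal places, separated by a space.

A=(0,0), D=(5.00,0)
B = A + 2.00·(cos170°, sin170°) = (-1.9696, 0.3473)
|BD| = 6.9783
circle(B,10.00) ∩ circle(D,6.00): a=8.0748, h=5.8989
  candidates: C₊=(6.3888,5.8371) cross=41.164; C₋=(5.8016,-5.9462) cross=-41.164
  mode + wants cross > 0 → take C=(6.3888,5.8371) (cross=41.164)
ex = (C−B)/|BC| = (0.8358,0.5490); ey = (-0.5490,0.8358)
P = B + -1.87·ex + -1.02·ey = (-2.9727,-1.5318)

-2.97 -1.53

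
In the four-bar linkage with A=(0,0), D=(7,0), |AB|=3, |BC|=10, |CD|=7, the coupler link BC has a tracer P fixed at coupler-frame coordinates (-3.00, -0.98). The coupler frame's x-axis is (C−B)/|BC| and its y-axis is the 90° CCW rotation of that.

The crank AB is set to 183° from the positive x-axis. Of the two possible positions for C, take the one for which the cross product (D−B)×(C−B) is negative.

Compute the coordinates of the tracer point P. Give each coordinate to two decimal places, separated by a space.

-5.92 1.02

A=(0,0), D=(7.00,0)
B = A + 3.00·(cos183°, sin183°) = (-2.9959, -0.1570)
|BD| = 9.9971
circle(B,10.00) ∩ circle(D,7.00): a=7.5493, h=6.5581
  candidates: C₊=(4.4495,6.5188) cross=65.562; C₋=(4.6555,-6.5957) cross=-65.562
  mode - wants cross < 0 → take C=(4.6555,-6.5957) (cross=-65.562)
ex = (C−B)/|BC| = (0.7651,-0.6439); ey = (0.6439,0.7651)
P = B + -3.00·ex + -0.98·ey = (-5.9223,1.0248)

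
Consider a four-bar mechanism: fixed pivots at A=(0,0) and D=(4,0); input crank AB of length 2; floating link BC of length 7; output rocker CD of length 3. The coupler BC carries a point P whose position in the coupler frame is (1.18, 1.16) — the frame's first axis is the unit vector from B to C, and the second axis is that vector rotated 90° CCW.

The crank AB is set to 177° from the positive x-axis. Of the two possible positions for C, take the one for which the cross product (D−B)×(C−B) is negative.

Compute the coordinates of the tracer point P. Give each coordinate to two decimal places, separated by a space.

-0.43 0.62

A=(0,0), D=(4.00,0)
B = A + 2.00·(cos177°, sin177°) = (-1.9973, 0.1047)
|BD| = 5.9982
circle(B,7.00) ∩ circle(D,3.00): a=6.3334, h=2.9812
  candidates: C₊=(4.3872,2.9749) cross=17.882; C₋=(4.2832,-2.9866) cross=-17.882
  mode - wants cross < 0 → take C=(4.2832,-2.9866) (cross=-17.882)
ex = (C−B)/|BC| = (0.8972,-0.4416); ey = (0.4416,0.8972)
P = B + 1.18·ex + 1.16·ey = (-0.4263,0.6243)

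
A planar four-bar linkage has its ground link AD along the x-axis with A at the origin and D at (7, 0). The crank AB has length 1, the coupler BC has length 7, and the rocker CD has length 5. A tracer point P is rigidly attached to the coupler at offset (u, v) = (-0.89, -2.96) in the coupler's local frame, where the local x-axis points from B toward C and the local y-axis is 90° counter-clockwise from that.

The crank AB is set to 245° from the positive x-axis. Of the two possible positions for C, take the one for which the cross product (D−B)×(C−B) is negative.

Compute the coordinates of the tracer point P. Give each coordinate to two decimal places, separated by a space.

A=(0,0), D=(7.00,0)
B = A + 1.00·(cos245°, sin245°) = (-0.4226, -0.9063)
|BD| = 7.4777
circle(B,7.00) ∩ circle(D,5.00): a=5.3436, h=4.5217
  candidates: C₊=(4.3336,4.2297) cross=33.812; C₋=(5.4297,-4.7470) cross=-33.812
  mode - wants cross < 0 → take C=(5.4297,-4.7470) (cross=-33.812)
ex = (C−B)/|BC| = (0.8360,-0.5487); ey = (0.5487,0.8360)
P = B + -0.89·ex + -2.96·ey = (-2.7908,-2.8927)

-2.79 -2.89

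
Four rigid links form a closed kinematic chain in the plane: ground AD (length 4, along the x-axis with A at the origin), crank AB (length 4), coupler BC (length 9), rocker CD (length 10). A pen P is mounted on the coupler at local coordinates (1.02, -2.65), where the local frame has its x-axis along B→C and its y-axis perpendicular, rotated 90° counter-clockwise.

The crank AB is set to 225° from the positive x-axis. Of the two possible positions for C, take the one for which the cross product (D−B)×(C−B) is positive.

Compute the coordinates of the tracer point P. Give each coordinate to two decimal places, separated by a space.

-0.32 -1.49

A=(0,0), D=(4.00,0)
B = A + 4.00·(cos225°, sin225°) = (-2.8284, -2.8284)
|BD| = 7.3910
circle(B,9.00) ∩ circle(D,10.00): a=2.4102, h=8.6713
  candidates: C₊=(-3.9201,6.1051) cross=64.090; C₋=(2.7166,-9.9173) cross=-64.090
  mode + wants cross > 0 → take C=(-3.9201,6.1051) (cross=64.090)
ex = (C−B)/|BC| = (-0.1213,0.9926); ey = (-0.9926,-0.1213)
P = B + 1.02·ex + -2.65·ey = (-0.3217,-1.4945)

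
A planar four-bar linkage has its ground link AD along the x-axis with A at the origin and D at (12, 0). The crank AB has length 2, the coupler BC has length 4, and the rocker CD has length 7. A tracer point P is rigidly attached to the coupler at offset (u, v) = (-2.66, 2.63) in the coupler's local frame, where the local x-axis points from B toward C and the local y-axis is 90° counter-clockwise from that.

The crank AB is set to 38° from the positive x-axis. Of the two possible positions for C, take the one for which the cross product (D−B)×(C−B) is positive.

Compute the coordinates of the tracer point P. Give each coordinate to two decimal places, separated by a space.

-1.72 3.00

A=(0,0), D=(12.00,0)
B = A + 2.00·(cos38°, sin38°) = (1.5760, 1.2313)
|BD| = 10.4965
circle(B,4.00) ∩ circle(D,7.00): a=3.6763, h=1.5764
  candidates: C₊=(5.4118,2.3656) cross=16.547; C₋=(5.0420,-0.7655) cross=-16.547
  mode + wants cross > 0 → take C=(5.4118,2.3656) (cross=16.547)
ex = (C−B)/|BC| = (0.9590,0.2836); ey = (-0.2836,0.9590)
P = B + -2.66·ex + 2.63·ey = (-1.7206,2.9991)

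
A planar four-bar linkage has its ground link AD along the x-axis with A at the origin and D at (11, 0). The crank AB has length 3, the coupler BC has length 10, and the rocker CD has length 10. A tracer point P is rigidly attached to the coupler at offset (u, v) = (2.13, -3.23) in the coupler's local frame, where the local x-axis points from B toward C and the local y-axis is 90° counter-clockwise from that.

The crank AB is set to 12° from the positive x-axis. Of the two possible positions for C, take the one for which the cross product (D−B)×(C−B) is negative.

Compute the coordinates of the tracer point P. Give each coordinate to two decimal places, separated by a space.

A=(0,0), D=(11.00,0)
B = A + 3.00·(cos12°, sin12°) = (2.9344, 0.6237)
|BD| = 8.0896
circle(B,10.00) ∩ circle(D,10.00): a=4.0448, h=9.1455
  candidates: C₊=(7.6724,9.4301) cross=73.983; C₋=(6.2621,-8.8064) cross=-73.983
  mode - wants cross < 0 → take C=(6.2621,-8.8064) (cross=-73.983)
ex = (C−B)/|BC| = (0.3328,-0.9430); ey = (0.9430,0.3328)
P = B + 2.13·ex + -3.23·ey = (0.5973,-2.4597)

0.60 -2.46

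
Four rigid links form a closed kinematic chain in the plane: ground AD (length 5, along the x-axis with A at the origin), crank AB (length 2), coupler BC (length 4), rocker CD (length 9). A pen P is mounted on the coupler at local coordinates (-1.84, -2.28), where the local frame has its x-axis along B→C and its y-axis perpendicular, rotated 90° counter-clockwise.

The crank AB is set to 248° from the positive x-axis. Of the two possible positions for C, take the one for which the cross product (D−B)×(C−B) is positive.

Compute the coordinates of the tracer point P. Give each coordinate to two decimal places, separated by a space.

2.08 -1.09

A=(0,0), D=(5.00,0)
B = A + 2.00·(cos248°, sin248°) = (-0.7492, -1.8544)
|BD| = 6.0409
circle(B,4.00) ∩ circle(D,9.00): a=-2.3596, h=3.2299
  candidates: C₊=(-3.9864,0.4953) cross=19.512; C₋=(-2.0034,-5.6527) cross=-19.512
  mode + wants cross > 0 → take C=(-3.9864,0.4953) (cross=19.512)
ex = (C−B)/|BC| = (-0.8093,0.5874); ey = (-0.5874,-0.8093)
P = B + -1.84·ex + -2.28·ey = (2.0792,-1.0900)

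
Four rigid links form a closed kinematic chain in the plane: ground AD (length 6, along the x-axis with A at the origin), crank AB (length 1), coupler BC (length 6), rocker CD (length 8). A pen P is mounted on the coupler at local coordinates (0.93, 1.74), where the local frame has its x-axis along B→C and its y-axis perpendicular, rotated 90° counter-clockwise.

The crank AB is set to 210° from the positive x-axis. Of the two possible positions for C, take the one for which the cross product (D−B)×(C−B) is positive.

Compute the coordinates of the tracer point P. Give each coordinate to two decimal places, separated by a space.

-2.43 0.70

A=(0,0), D=(6.00,0)
B = A + 1.00·(cos210°, sin210°) = (-0.8660, -0.5000)
|BD| = 6.8842
circle(B,6.00) ∩ circle(D,8.00): a=1.4085, h=5.8323
  candidates: C₊=(0.1151,5.4192) cross=40.151; C₋=(0.9623,-6.2146) cross=-40.151
  mode + wants cross > 0 → take C=(0.1151,5.4192) (cross=40.151)
ex = (C−B)/|BC| = (0.1635,0.9865); ey = (-0.9865,0.1635)
P = B + 0.93·ex + 1.74·ey = (-2.4305,0.7020)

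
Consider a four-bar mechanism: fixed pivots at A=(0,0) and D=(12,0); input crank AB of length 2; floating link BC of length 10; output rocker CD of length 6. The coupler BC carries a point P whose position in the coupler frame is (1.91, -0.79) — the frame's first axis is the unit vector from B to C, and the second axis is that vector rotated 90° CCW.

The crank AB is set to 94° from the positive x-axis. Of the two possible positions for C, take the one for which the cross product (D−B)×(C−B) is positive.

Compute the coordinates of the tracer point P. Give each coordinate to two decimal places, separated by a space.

1.92 1.89

A=(0,0), D=(12.00,0)
B = A + 2.00·(cos94°, sin94°) = (-0.1395, 1.9951)
|BD| = 12.3024
circle(B,10.00) ∩ circle(D,6.00): a=8.7523, h=4.8371
  candidates: C₊=(9.2814,5.3487) cross=59.507; C₋=(7.7125,-4.1973) cross=-59.507
  mode + wants cross > 0 → take C=(9.2814,5.3487) (cross=59.507)
ex = (C−B)/|BC| = (0.9421,0.3354); ey = (-0.3354,0.9421)
P = B + 1.91·ex + -0.79·ey = (1.9248,1.8914)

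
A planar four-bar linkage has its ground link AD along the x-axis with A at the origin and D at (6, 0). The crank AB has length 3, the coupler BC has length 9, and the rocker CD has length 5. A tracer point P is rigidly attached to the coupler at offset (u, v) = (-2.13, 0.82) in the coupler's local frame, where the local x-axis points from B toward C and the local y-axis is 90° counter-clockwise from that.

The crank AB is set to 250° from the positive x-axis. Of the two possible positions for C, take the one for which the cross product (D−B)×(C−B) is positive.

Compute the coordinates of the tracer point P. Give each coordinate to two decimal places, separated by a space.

-2.91 -4.11

A=(0,0), D=(6.00,0)
B = A + 3.00·(cos250°, sin250°) = (-1.0261, -2.8191)
|BD| = 7.5705
circle(B,9.00) ∩ circle(D,5.00): a=7.4838, h=4.9992
  candidates: C₊=(4.0579,4.6074) cross=37.847; C₋=(7.7811,-4.6720) cross=-37.847
  mode + wants cross > 0 → take C=(4.0579,4.6074) (cross=37.847)
ex = (C−B)/|BC| = (0.5649,0.8252); ey = (-0.8252,0.5649)
P = B + -2.13·ex + 0.82·ey = (-2.9059,-4.1135)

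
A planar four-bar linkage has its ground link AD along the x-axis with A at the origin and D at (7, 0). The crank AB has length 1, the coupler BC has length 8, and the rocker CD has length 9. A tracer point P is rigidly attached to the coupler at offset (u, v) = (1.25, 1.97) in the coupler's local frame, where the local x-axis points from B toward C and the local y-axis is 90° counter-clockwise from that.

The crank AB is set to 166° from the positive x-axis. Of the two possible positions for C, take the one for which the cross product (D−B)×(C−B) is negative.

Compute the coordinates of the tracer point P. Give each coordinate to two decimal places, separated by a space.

1.31 -0.27

A=(0,0), D=(7.00,0)
B = A + 1.00·(cos166°, sin166°) = (-0.9703, 0.2419)
|BD| = 7.9740
circle(B,8.00) ∩ circle(D,9.00): a=2.9210, h=7.4477
  candidates: C₊=(2.1753,7.5975) cross=59.387; C₋=(1.7234,-7.2909) cross=-59.387
  mode - wants cross < 0 → take C=(1.7234,-7.2909) (cross=-59.387)
ex = (C−B)/|BC| = (0.3367,-0.9416); ey = (0.9416,0.3367)
P = B + 1.25·ex + 1.97·ey = (1.3056,-0.2718)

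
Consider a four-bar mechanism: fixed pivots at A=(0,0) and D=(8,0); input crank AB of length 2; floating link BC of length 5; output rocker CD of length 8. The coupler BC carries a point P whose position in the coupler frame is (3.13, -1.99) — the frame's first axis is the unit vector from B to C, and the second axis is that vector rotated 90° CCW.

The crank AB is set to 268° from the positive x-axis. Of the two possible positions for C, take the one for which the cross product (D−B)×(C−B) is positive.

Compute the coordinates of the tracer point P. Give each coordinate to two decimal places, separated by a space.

2.30 0.85

A=(0,0), D=(8.00,0)
B = A + 2.00·(cos268°, sin268°) = (-0.0698, -1.9988)
|BD| = 8.3137
circle(B,5.00) ∩ circle(D,8.00): a=1.8113, h=4.6604
  candidates: C₊=(0.5679,2.9604) cross=38.745; C₋=(2.8088,-6.0870) cross=-38.745
  mode + wants cross > 0 → take C=(0.5679,2.9604) (cross=38.745)
ex = (C−B)/|BC| = (0.1275,0.9918); ey = (-0.9918,0.1275)
P = B + 3.13·ex + -1.99·ey = (2.3031,0.8519)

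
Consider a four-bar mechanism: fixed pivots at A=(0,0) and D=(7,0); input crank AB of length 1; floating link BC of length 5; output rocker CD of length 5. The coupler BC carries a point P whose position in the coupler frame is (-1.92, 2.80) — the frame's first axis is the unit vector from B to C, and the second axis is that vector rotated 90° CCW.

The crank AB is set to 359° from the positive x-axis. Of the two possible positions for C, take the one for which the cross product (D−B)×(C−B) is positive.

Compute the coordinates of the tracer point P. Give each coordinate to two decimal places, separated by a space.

-2.39 0.12

A=(0,0), D=(7.00,0)
B = A + 1.00·(cos359°, sin359°) = (0.9998, -0.0175)
|BD| = 6.0002
circle(B,5.00) ∩ circle(D,5.00): a=3.0001, h=3.9999
  candidates: C₊=(3.9883,3.9912) cross=24.000; C₋=(4.0116,-4.0086) cross=-24.000
  mode + wants cross > 0 → take C=(3.9883,3.9912) (cross=24.000)
ex = (C−B)/|BC| = (0.5977,0.8017); ey = (-0.8017,0.5977)
P = B + -1.92·ex + 2.80·ey = (-2.3926,0.1168)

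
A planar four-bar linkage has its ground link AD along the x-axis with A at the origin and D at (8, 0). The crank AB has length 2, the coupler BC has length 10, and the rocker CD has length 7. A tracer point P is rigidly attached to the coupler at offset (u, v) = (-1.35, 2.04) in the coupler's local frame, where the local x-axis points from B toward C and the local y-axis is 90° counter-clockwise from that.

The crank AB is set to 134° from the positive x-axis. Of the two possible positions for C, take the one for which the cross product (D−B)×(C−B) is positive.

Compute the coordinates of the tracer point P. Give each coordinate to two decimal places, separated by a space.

A=(0,0), D=(8.00,0)
B = A + 2.00·(cos134°, sin134°) = (-1.3893, 1.4387)
|BD| = 9.4989
circle(B,10.00) ∩ circle(D,7.00): a=7.4340, h=6.6885
  candidates: C₊=(6.9719,6.9241) cross=63.533; C₋=(4.9459,-6.2986) cross=-63.533
  mode + wants cross > 0 → take C=(6.9719,6.9241) (cross=63.533)
ex = (C−B)/|BC| = (0.8361,0.5485); ey = (-0.5485,0.8361)
P = B + -1.35·ex + 2.04·ey = (-3.6371,2.4038)

-3.64 2.40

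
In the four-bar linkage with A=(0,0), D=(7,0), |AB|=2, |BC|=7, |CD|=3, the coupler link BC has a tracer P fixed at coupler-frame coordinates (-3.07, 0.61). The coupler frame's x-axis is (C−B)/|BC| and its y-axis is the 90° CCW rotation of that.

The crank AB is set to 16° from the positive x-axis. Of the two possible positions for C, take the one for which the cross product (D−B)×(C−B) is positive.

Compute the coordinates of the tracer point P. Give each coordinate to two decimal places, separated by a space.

-1.20 0.28

A=(0,0), D=(7.00,0)
B = A + 2.00·(cos16°, sin16°) = (1.9225, 0.5513)
|BD| = 5.1073
circle(B,7.00) ∩ circle(D,3.00): a=6.4696, h=2.6729
  candidates: C₊=(8.6428,2.5102) cross=13.651; C₋=(8.0658,-2.8043) cross=-13.651
  mode + wants cross > 0 → take C=(8.6428,2.5102) (cross=13.651)
ex = (C−B)/|BC| = (0.9600,0.2798); ey = (-0.2798,0.9600)
P = B + -3.07·ex + 0.61·ey = (-1.1955,0.2778)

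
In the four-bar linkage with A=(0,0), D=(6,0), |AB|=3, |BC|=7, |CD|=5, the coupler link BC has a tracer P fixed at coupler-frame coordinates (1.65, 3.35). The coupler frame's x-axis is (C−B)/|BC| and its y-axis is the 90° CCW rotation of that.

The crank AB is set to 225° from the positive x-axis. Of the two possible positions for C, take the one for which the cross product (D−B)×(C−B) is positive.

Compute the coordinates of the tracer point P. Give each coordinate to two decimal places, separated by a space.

A=(0,0), D=(6.00,0)
B = A + 3.00·(cos225°, sin225°) = (-2.1213, -2.1213)
|BD| = 8.3938
circle(B,7.00) ∩ circle(D,5.00): a=5.6265, h=4.1644
  candidates: C₊=(2.2701,3.3299) cross=34.955; C₋=(4.3750,-4.7286) cross=-34.955
  mode + wants cross > 0 → take C=(2.2701,3.3299) (cross=34.955)
ex = (C−B)/|BC| = (0.6273,0.7787); ey = (-0.7787,0.6273)
P = B + 1.65·ex + 3.35·ey = (-3.6950,1.2652)

-3.69 1.27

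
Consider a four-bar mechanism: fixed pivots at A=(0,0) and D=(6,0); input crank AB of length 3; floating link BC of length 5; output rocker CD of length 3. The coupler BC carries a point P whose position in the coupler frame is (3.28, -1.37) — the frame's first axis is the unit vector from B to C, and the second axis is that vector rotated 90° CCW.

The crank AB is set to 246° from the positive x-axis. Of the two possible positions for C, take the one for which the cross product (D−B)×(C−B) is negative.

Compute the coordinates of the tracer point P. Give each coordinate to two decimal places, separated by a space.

2.24 -3.57

A=(0,0), D=(6.00,0)
B = A + 3.00·(cos246°, sin246°) = (-1.2202, -2.7406)
|BD| = 7.7229
circle(B,5.00) ∩ circle(D,3.00): a=4.8973, h=1.0081
  candidates: C₊=(3.0006,-0.0602) cross=7.786; C₋=(3.7161,-1.9452) cross=-7.786
  mode - wants cross < 0 → take C=(3.7161,-1.9452) (cross=-7.786)
ex = (C−B)/|BC| = (0.9873,0.1591); ey = (-0.1591,0.9873)
P = B + 3.28·ex + -1.37·ey = (2.2360,-3.5714)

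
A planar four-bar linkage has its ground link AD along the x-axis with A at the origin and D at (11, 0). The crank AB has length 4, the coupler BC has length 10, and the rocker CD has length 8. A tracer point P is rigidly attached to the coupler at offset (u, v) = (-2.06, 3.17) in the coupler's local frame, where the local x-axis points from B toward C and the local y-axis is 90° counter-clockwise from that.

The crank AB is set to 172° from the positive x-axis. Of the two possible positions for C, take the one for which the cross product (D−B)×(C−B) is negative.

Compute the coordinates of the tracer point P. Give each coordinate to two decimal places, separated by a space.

A=(0,0), D=(11.00,0)
B = A + 4.00·(cos172°, sin172°) = (-3.9611, 0.5567)
|BD| = 14.9714
circle(B,10.00) ∩ circle(D,8.00): a=8.6880, h=4.9516
  candidates: C₊=(4.9050,5.1818) cross=74.133; C₋=(4.5368,-4.7146) cross=-74.133
  mode - wants cross < 0 → take C=(4.5368,-4.7146) (cross=-74.133)
ex = (C−B)/|BC| = (0.8498,-0.5271); ey = (0.5271,0.8498)
P = B + -2.06·ex + 3.17·ey = (-4.0406,4.3364)

-4.04 4.34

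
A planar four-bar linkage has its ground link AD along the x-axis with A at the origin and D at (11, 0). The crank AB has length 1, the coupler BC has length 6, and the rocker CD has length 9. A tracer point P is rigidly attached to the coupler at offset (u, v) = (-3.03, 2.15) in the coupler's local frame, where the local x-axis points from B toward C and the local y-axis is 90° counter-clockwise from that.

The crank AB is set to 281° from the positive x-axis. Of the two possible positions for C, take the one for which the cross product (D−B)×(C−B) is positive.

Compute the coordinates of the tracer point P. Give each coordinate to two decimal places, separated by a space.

A=(0,0), D=(11.00,0)
B = A + 1.00·(cos281°, sin281°) = (0.1908, -0.9816)
|BD| = 10.8537
circle(B,6.00) ∩ circle(D,9.00): a=3.3538, h=4.9751
  candidates: C₊=(3.0809,4.2764) cross=53.999; C₋=(3.9808,-5.6331) cross=-53.999
  mode + wants cross > 0 → take C=(3.0809,4.2764) (cross=53.999)
ex = (C−B)/|BC| = (0.4817,0.8763); ey = (-0.8763,0.4817)
P = B + -3.03·ex + 2.15·ey = (-3.1528,-2.6013)

-3.15 -2.60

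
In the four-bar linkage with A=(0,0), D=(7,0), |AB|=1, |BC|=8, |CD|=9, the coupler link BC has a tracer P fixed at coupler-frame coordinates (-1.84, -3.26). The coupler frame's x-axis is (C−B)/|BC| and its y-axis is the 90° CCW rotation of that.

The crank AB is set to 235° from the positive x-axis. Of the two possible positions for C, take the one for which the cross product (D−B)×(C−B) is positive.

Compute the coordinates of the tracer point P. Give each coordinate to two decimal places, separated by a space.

2.17 -3.37

A=(0,0), D=(7.00,0)
B = A + 1.00·(cos235°, sin235°) = (-0.5736, -0.8192)
|BD| = 7.6177
circle(B,8.00) ∩ circle(D,9.00): a=2.6931, h=7.5331
  candidates: C₊=(1.2938,6.9598) cross=57.385; C₋=(2.9139,-8.0190) cross=-57.385
  mode + wants cross > 0 → take C=(1.2938,6.9598) (cross=57.385)
ex = (C−B)/|BC| = (0.2334,0.9724); ey = (-0.9724,0.2334)
P = B + -1.84·ex + -3.26·ey = (2.1669,-3.3693)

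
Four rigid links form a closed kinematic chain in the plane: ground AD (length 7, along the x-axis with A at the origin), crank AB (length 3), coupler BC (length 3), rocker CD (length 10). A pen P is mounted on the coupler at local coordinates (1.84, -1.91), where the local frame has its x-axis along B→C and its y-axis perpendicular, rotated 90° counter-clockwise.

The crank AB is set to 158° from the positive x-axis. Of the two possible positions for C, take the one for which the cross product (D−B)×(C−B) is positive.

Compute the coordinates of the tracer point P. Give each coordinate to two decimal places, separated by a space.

A=(0,0), D=(7.00,0)
B = A + 3.00·(cos158°, sin158°) = (-2.7816, 1.1238)
|BD| = 9.8459
circle(B,3.00) ∩ circle(D,10.00): a=0.3017, h=2.9848
  candidates: C₊=(-2.1411,4.0547) cross=29.388; C₋=(-2.8225,-1.8759) cross=-29.388
  mode + wants cross > 0 → take C=(-2.1411,4.0547) (cross=29.388)
ex = (C−B)/|BC| = (0.2135,0.9769); ey = (-0.9769,0.2135)
P = B + 1.84·ex + -1.91·ey = (-0.5228,2.5136)

-0.52 2.51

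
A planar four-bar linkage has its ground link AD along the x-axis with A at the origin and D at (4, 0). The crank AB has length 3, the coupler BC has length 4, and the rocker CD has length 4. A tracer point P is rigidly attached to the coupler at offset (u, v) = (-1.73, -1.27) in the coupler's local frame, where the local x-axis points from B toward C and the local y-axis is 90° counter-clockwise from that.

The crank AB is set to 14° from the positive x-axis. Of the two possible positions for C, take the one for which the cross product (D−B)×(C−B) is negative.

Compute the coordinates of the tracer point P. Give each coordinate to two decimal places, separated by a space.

2.46 2.82

A=(0,0), D=(4.00,0)
B = A + 3.00·(cos14°, sin14°) = (2.9109, 0.7258)
|BD| = 1.3088
circle(B,4.00) ∩ circle(D,4.00): a=0.6544, h=3.9461
  candidates: C₊=(5.6437,3.6467) cross=5.165; C₋=(1.2672,-2.9209) cross=-5.165
  mode - wants cross < 0 → take C=(1.2672,-2.9209) (cross=-5.165)
ex = (C−B)/|BC| = (-0.4109,-0.9117); ey = (0.9117,-0.4109)
P = B + -1.73·ex + -1.27·ey = (2.4640,2.8248)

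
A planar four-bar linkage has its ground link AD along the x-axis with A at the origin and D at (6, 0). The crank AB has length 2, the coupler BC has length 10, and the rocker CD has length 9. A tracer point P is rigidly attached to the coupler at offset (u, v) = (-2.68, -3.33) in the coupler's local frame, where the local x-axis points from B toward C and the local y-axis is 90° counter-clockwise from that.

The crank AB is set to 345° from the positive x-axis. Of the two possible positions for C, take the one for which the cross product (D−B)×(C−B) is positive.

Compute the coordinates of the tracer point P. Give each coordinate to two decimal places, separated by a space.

4.23 -4.12

A=(0,0), D=(6.00,0)
B = A + 2.00·(cos345°, sin345°) = (1.9319, -0.5176)
|BD| = 4.1009
circle(B,10.00) ∩ circle(D,9.00): a=4.3670, h=8.9961
  candidates: C₊=(5.1284,8.9577) cross=36.892; C₋=(7.3995,-8.8905) cross=-36.892
  mode + wants cross > 0 → take C=(5.1284,8.9577) (cross=36.892)
ex = (C−B)/|BC| = (0.3197,0.9475); ey = (-0.9475,0.3197)
P = B + -2.68·ex + -3.33·ey = (4.2305,-4.1215)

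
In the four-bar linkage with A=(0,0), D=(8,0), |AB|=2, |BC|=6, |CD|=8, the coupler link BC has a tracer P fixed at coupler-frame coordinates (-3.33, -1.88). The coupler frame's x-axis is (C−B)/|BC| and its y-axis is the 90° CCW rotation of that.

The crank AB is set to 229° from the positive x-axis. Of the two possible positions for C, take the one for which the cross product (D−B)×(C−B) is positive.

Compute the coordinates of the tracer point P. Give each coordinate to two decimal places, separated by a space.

-0.91 -5.31

A=(0,0), D=(8.00,0)
B = A + 2.00·(cos229°, sin229°) = (-1.3121, -1.5094)
|BD| = 9.4337
circle(B,6.00) ∩ circle(D,8.00): a=3.2328, h=5.0546
  candidates: C₊=(1.0703,3.9973) cross=47.684; C₋=(2.6878,-5.9817) cross=-47.684
  mode + wants cross > 0 → take C=(1.0703,3.9973) (cross=47.684)
ex = (C−B)/|BC| = (0.3971,0.9178); ey = (-0.9178,0.3971)
P = B + -3.33·ex + -1.88·ey = (-0.9089,-5.3121)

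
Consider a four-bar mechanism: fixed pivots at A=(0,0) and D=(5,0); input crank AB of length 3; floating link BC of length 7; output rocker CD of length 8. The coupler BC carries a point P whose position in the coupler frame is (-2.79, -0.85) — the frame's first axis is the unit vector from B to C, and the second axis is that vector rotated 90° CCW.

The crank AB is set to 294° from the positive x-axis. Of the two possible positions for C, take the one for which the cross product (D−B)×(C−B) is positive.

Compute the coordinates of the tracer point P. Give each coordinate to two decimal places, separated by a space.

3.35 -4.73

A=(0,0), D=(5.00,0)
B = A + 3.00·(cos294°, sin294°) = (1.2202, -2.7406)
|BD| = 4.6688
circle(B,7.00) ∩ circle(D,8.00): a=0.7280, h=6.9620
  candidates: C₊=(-2.2772,3.3230) cross=32.505; C₋=(5.8964,-7.9496) cross=-32.505
  mode + wants cross > 0 → take C=(-2.2772,3.3230) (cross=32.505)
ex = (C−B)/|BC| = (-0.4996,0.8662); ey = (-0.8662,-0.4996)
P = B + -2.79·ex + -0.85·ey = (3.3505,-4.7328)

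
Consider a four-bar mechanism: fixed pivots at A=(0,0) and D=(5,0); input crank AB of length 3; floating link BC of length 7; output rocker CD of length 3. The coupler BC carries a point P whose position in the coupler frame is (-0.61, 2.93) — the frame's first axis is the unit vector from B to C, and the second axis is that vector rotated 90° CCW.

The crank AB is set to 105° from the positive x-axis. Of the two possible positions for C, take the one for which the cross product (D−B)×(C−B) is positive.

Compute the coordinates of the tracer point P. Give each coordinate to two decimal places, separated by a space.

-1.32 5.84

A=(0,0), D=(5.00,0)
B = A + 3.00·(cos105°, sin105°) = (-0.7765, 2.8978)
|BD| = 6.4626
circle(B,7.00) ∩ circle(D,3.00): a=6.3260, h=2.9969
  candidates: C₊=(6.2218,2.7399) cross=19.368; C₋=(3.5342,-2.6175) cross=-19.368
  mode + wants cross > 0 → take C=(6.2218,2.7399) (cross=19.368)
ex = (C−B)/|BC| = (0.9997,-0.0225); ey = (0.0225,0.9997)
P = B + -0.61·ex + 2.93·ey = (-1.3202,5.8408)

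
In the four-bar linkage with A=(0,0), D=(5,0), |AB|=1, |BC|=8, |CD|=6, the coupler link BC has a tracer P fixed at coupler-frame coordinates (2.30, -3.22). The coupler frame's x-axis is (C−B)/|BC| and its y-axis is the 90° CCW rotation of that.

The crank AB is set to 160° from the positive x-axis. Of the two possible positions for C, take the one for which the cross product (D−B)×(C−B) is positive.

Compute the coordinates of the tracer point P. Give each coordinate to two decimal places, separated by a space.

A=(0,0), D=(5.00,0)
B = A + 1.00·(cos160°, sin160°) = (-0.9397, 0.3420)
|BD| = 5.9495
circle(B,8.00) ∩ circle(D,6.00): a=5.3279, h=5.9677
  candidates: C₊=(4.7225,5.9936) cross=35.505; C₋=(4.0363,-5.9221) cross=-35.505
  mode + wants cross > 0 → take C=(4.7225,5.9936) (cross=35.505)
ex = (C−B)/|BC| = (0.7078,0.7064); ey = (-0.7064,0.7078)
P = B + 2.30·ex + -3.22·ey = (2.9629,-0.3122)

2.96 -0.31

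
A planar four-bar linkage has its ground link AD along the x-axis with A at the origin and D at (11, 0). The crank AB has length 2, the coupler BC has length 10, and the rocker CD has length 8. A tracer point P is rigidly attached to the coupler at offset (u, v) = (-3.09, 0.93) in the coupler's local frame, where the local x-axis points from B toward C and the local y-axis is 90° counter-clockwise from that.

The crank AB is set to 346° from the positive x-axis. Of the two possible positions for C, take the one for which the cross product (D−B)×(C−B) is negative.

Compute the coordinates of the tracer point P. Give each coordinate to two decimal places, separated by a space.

A=(0,0), D=(11.00,0)
B = A + 2.00·(cos346°, sin346°) = (1.9406, -0.4838)
|BD| = 9.0723
circle(B,10.00) ∩ circle(D,8.00): a=6.5202, h=7.5820
  candidates: C₊=(8.0472,7.4351) cross=68.786; C₋=(8.8559,-7.7073) cross=-68.786
  mode - wants cross < 0 → take C=(8.8559,-7.7073) (cross=-68.786)
ex = (C−B)/|BC| = (0.6915,-0.7223); ey = (0.7223,0.6915)
P = B + -3.09·ex + 0.93·ey = (0.4755,2.3913)

0.48 2.39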